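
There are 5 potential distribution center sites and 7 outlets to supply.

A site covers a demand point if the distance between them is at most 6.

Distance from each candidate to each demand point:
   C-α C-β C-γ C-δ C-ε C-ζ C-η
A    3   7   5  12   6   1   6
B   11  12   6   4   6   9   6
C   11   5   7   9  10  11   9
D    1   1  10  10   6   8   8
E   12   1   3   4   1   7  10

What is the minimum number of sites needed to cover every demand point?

Coverage sets (demand points within 6 of each site):
  A: {C-α, C-γ, C-ε, C-ζ, C-η}
  B: {C-γ, C-δ, C-ε, C-η}
  C: {C-β}
  D: {C-α, C-β, C-ε}
  E: {C-β, C-γ, C-δ, C-ε}
No single site covers all 7 demand points.
But {A, E} covers everything, so the minimum is 2.

2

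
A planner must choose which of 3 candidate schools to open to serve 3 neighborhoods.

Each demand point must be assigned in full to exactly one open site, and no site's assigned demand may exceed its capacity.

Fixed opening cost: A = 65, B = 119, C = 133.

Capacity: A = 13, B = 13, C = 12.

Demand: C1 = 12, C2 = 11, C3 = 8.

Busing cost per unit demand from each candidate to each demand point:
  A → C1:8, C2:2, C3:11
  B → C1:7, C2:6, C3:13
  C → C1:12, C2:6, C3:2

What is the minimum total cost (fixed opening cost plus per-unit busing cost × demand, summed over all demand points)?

439

Open {A, B, C}; cheapest assignment that respects the capacities:
  A (cap 13, load 11): C2 — cost 11×2 = 22
  B (cap 13, load 12): C1 — cost 12×7 = 84
  C (cap 12, load 8): C3 — cost 8×2 = 16
  Shipping 122, fixed 317 → total 439.
  Any other capacity-feasible assignment to {A, B, C} ships for at least 122.
Total demand is 31 and no other set of sites has combined capacity ≥ 31, so {A, B, C} is the only feasible choice of open sites. Minimum: 439.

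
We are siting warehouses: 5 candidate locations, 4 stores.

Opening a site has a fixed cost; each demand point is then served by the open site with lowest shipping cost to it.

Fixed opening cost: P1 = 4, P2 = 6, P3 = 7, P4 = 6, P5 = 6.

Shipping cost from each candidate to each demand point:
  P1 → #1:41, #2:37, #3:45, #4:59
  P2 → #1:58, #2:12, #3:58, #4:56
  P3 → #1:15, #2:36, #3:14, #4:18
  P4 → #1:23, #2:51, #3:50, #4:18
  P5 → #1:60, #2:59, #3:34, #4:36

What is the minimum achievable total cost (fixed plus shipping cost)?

Open {P2, P3}: assign each demand point to its cheapest open site.
  #1→P3 15, #2→P2 12, #3→P3 14, #4→P3 18
  shipping cost 59, fixed 13 → total 72.
Compare {P1, P2, P3}: shipping cost 59 + fixed 17 = 76.
Compare {P2, P3, P4}: shipping cost 59 + fixed 19 = 78.
Compare {P2, P3, P5}: shipping cost 59 + fixed 19 = 78.
All other subsets cost ≥ 76. Minimum total cost: 72.

72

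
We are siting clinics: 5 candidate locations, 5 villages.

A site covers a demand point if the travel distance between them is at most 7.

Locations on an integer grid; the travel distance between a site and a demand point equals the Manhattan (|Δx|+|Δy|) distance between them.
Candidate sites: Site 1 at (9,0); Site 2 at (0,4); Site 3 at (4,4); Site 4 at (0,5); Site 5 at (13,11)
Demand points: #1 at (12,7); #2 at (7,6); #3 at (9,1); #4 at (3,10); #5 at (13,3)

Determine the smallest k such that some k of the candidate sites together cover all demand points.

Coverage sets (demand points within 7 of each site):
  Site 1: {#3, #5}
  Site 2: {}
  Site 3: {#2, #4}
  Site 4: {}
  Site 5: {#1}
No 2 sites suffice: every size-2 union leaves at least one demand point uncovered.
But {Site 1, Site 3, Site 5} covers everything, so the minimum is 3.

3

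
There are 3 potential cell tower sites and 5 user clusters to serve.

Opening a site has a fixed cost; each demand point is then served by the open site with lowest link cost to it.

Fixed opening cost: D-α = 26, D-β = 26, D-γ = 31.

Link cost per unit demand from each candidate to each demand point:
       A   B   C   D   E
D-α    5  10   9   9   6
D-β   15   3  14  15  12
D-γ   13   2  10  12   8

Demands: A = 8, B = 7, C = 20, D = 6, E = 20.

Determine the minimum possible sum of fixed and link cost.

Open {D-α, D-γ}: assign each demand point to its cheapest open site.
  A→D-α 8×5=40, B→D-γ 7×2=14, C→D-α 20×9=180, D→D-α 6×9=54, E→D-α 20×6=120
  link cost 408, fixed 57 → total 465.
Compare {D-α, D-β}: link cost 415 + fixed 52 = 467.
Compare {D-α}: link cost 464 + fixed 26 = 490.
Compare {D-α, D-β, D-γ}: link cost 408 + fixed 83 = 491.
All other subsets cost ≥ 467. Minimum total cost: 465.

465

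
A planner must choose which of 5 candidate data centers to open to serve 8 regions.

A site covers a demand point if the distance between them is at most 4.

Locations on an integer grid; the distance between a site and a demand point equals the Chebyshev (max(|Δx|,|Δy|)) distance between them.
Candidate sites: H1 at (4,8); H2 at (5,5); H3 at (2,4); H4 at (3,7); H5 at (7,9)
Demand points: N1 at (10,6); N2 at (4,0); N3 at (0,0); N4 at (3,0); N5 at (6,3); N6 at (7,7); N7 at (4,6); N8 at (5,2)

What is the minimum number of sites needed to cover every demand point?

2

Coverage sets (demand points within 4 of each site):
  H1: {N6, N7}
  H2: {N5, N6, N7, N8}
  H3: {N2, N3, N4, N5, N7, N8}
  H4: {N5, N6, N7}
  H5: {N1, N6, N7}
No single site covers all 8 demand points.
But {H3, H5} covers everything, so the minimum is 2.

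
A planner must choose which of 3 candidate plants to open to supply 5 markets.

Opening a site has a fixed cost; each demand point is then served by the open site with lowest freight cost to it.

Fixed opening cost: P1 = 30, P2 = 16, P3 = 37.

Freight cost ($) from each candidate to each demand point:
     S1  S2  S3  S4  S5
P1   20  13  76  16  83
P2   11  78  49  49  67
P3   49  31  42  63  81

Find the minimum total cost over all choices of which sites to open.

Open {P1, P2}: assign each demand point to its cheapest open site.
  S1→P2 11, S2→P1 13, S3→P2 49, S4→P1 16, S5→P2 67
  freight cost 156, fixed 46 → total 202.
Compare {P1, P2, P3}: freight cost 149 + fixed 83 = 232.
Compare {P1}: freight cost 208 + fixed 30 = 238.
Compare {P1, P3}: freight cost 172 + fixed 67 = 239.
All other subsets cost ≥ 232. Minimum total cost: 202.

202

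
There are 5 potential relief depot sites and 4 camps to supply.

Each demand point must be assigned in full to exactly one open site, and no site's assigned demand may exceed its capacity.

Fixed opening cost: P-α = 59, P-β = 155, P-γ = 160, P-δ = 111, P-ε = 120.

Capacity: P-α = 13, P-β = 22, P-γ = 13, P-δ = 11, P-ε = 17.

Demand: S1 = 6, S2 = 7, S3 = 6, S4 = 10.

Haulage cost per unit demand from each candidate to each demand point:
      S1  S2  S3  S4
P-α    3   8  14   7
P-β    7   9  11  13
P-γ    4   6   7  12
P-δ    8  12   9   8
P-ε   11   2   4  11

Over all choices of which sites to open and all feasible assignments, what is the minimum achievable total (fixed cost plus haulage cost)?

387

Open {P-α, P-ε}; cheapest assignment that respects the capacities:
  P-α (cap 13, load 13): S1, S2 — cost 6×3 + 7×8 = 74
  P-ε (cap 17, load 16): S3, S4 — cost 6×4 + 10×11 = 134
  Shipping 208, fixed 179 → total 387.
  Any other capacity-feasible assignment to {P-α, P-ε} ships for at least 208.
Compare {P-α, P-δ, P-ε}: its best feasible assignment gives total 426.
Compare {P-α, P-β}: its best feasible assignment gives total 455.
Every other set of open sites that can feasibly serve all demand totals ≥ 426 even under its best assignment. Minimum: 387.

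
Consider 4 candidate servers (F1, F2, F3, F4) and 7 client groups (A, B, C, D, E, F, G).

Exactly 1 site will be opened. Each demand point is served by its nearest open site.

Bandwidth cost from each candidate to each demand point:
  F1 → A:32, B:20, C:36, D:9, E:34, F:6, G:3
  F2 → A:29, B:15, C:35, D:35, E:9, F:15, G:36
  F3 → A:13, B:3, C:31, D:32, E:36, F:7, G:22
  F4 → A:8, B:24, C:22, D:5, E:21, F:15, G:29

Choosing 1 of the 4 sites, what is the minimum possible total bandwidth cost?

Open {F4}.
  A→F4 8, B→F4 24, C→F4 22, D→F4 5, E→F4 21, F→F4 15, G→F4 29  ⇒ total 124.
Compare {F1}: total 140.
Compare {F3}: total 144.
No size-1 selection does better; minimum is 124.

124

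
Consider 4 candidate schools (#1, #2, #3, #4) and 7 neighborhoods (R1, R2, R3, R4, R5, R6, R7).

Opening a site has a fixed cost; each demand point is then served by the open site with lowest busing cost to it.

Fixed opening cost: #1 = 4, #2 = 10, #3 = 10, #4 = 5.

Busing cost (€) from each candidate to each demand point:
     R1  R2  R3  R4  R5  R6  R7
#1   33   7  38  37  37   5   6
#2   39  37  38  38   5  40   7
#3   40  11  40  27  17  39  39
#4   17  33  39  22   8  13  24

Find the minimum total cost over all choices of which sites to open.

112

Open {#1, #4}: assign each demand point to its cheapest open site.
  R1→#4 17, R2→#1 7, R3→#1 38, R4→#4 22, R5→#4 8, R6→#1 5, R7→#1 6
  busing cost 103, fixed 9 → total 112.
Compare {#1, #2, #4}: busing cost 100 + fixed 19 = 119.
Compare {#1, #3, #4}: busing cost 103 + fixed 19 = 122.
Compare {#1, #2, #3, #4}: busing cost 100 + fixed 29 = 129.
All other subsets cost ≥ 119. Minimum total cost: 112.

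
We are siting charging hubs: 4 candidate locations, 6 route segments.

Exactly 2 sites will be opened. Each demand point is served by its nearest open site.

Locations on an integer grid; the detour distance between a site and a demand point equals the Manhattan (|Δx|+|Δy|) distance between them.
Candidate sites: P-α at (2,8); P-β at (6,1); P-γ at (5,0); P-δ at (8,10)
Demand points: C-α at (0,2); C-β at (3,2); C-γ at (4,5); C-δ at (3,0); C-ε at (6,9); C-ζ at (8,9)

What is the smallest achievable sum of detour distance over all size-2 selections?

23

Open {P-γ, P-δ}.
  C-α→P-γ 7, C-β→P-γ 4, C-γ→P-γ 6, C-δ→P-γ 2, C-ε→P-δ 3, C-ζ→P-δ 1  ⇒ total 23.
Compare {P-β, P-δ}: total 25.
Compare {P-α, P-γ}: total 30.
No size-2 selection does better; minimum is 23.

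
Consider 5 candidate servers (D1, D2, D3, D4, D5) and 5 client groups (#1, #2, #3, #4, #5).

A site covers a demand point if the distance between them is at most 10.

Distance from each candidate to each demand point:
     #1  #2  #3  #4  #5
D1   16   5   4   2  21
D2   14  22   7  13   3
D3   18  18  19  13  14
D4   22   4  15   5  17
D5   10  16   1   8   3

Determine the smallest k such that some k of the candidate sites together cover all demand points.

Coverage sets (demand points within 10 of each site):
  D1: {#2, #3, #4}
  D2: {#3, #5}
  D3: {}
  D4: {#2, #4}
  D5: {#1, #3, #4, #5}
No single site covers all 5 demand points.
But {D1, D5} covers everything, so the minimum is 2.

2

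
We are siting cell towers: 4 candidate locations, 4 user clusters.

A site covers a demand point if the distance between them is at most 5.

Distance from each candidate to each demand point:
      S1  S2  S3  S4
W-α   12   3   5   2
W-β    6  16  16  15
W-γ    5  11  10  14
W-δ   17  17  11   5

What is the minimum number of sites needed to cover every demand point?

Coverage sets (demand points within 5 of each site):
  W-α: {S2, S3, S4}
  W-β: {}
  W-γ: {S1}
  W-δ: {S4}
No single site covers all 4 demand points.
But {W-α, W-γ} covers everything, so the minimum is 2.

2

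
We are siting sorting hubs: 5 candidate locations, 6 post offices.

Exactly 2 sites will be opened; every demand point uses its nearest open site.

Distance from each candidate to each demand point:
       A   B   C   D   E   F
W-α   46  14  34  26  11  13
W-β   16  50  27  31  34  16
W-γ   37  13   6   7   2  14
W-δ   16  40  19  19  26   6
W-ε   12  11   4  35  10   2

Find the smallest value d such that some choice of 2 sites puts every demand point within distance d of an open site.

12

Open {W-γ, W-ε}.
  Farthest demand point is A at distance 12 (to W-ε); all others are ≤ 12.
With {W-β, W-γ} the worst case is 16.
With {W-γ, W-δ} the worst case is 16.
No size-2 selection achieves below 12.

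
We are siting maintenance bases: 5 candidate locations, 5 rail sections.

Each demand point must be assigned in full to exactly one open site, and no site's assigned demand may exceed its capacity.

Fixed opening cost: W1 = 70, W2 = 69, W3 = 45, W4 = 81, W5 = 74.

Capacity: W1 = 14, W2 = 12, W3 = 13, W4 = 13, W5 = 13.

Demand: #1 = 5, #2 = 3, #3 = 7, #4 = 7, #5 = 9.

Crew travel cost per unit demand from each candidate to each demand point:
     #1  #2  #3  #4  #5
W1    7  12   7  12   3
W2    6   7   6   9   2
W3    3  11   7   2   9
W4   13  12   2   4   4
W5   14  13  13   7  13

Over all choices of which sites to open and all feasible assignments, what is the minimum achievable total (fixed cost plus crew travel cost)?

Open {W2, W3, W4}; cheapest assignment that respects the capacities:
  W2 (cap 12, load 12): #2, #5 — cost 3×7 + 9×2 = 39
  W3 (cap 13, load 12): #1, #4 — cost 5×3 + 7×2 = 29
  W4 (cap 13, load 7): #3 — cost 7×2 = 14
  Shipping 82, fixed 195 → total 277.
  Any other capacity-feasible assignment to {W2, W3, W4} ships for at least 82.
Compare {W1, W2, W3}: its best feasible assignment gives total 301.
Compare {W1, W3, W4}: its best feasible assignment gives total 302.
Every other set of open sites that can feasibly serve all demand totals ≥ 301 even under its best assignment. Minimum: 277.

277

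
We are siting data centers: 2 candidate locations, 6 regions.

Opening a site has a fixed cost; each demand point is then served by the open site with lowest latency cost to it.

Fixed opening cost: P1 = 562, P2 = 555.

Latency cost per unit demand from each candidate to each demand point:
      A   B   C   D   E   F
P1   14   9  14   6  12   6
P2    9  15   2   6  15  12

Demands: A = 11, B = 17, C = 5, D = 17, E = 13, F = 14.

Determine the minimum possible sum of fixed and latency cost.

1281

Open {P1}: assign each demand point to its cheapest open site.
  A→P1 11×14=154, B→P1 17×9=153, C→P1 5×14=70, D→P1 17×6=102, E→P1 13×12=156, F→P1 14×6=84
  latency cost 719, fixed 562 → total 1281.
Compare {P2}: latency cost 829 + fixed 555 = 1384.
Compare {P1, P2}: latency cost 604 + fixed 1117 = 1721.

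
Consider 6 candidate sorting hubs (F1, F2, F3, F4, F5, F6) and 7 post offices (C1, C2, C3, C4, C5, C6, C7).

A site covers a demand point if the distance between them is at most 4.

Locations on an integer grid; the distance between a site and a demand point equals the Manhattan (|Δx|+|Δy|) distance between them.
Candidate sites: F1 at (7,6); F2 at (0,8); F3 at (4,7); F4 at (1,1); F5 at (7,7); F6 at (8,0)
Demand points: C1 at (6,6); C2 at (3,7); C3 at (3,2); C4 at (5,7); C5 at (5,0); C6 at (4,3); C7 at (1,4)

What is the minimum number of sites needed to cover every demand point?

Coverage sets (demand points within 4 of each site):
  F1: {C1, C4}
  F2: {C2}
  F3: {C1, C2, C4, C6}
  F4: {C3, C7}
  F5: {C1, C2, C4}
  F6: {C5}
No 2 sites suffice: every size-2 union leaves at least one demand point uncovered.
But {F3, F4, F6} covers everything, so the minimum is 3.

3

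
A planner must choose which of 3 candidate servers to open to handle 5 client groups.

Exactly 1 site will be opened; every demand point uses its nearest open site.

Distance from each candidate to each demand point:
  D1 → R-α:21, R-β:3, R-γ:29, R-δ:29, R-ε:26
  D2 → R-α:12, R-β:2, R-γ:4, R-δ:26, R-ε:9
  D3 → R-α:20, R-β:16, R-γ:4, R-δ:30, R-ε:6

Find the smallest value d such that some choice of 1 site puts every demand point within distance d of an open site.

Open {D2}.
  Farthest demand point is R-δ at distance 26 (to D2); all others are ≤ 26.
With {D1} the worst case is 29.
With {D3} the worst case is 30.
No size-1 selection achieves below 26.

26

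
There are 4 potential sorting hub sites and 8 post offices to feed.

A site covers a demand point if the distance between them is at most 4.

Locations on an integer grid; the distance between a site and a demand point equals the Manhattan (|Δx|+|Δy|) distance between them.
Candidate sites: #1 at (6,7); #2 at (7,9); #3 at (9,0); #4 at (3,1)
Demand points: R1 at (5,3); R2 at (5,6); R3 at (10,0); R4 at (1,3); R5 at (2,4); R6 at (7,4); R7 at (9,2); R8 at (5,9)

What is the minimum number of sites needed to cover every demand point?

Coverage sets (demand points within 4 of each site):
  #1: {R2, R6, R8}
  #2: {R8}
  #3: {R3, R7}
  #4: {R1, R4, R5}
No 2 sites suffice: every size-2 union leaves at least one demand point uncovered.
But {#1, #3, #4} covers everything, so the minimum is 3.

3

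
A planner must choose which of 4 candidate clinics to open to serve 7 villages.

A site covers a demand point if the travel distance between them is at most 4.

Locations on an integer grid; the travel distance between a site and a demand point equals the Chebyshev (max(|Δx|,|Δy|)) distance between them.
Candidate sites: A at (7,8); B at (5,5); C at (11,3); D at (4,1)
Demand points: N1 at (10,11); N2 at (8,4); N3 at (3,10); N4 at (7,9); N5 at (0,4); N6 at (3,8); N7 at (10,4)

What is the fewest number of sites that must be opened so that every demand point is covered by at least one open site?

Coverage sets (demand points within 4 of each site):
  A: {N1, N2, N3, N4, N6, N7}
  B: {N2, N4, N6}
  C: {N2, N7}
  D: {N2, N5}
No single site covers all 7 demand points.
But {A, D} covers everything, so the minimum is 2.

2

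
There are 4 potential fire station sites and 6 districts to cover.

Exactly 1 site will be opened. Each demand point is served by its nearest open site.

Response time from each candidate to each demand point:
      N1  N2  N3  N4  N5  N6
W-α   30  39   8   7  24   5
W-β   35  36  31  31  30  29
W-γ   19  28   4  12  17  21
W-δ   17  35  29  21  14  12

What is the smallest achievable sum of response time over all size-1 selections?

Open {W-γ}.
  N1→W-γ 19, N2→W-γ 28, N3→W-γ 4, N4→W-γ 12, N5→W-γ 17, N6→W-γ 21  ⇒ total 101.
Compare {W-α}: total 113.
Compare {W-δ}: total 128.
No size-1 selection does better; minimum is 101.

101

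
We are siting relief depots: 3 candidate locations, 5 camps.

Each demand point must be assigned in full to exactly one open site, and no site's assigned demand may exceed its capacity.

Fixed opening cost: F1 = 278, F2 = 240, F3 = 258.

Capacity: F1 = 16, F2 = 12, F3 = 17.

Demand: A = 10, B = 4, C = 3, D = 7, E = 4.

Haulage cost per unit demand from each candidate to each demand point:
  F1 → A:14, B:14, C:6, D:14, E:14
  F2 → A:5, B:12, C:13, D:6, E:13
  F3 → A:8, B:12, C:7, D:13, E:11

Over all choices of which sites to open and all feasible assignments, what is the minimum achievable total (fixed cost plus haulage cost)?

Open {F2, F3}; cheapest assignment that respects the capacities:
  F2 (cap 12, load 11): B, D — cost 4×12 + 7×6 = 90
  F3 (cap 17, load 17): A, C, E — cost 10×8 + 3×7 + 4×11 = 145
  Shipping 235, fixed 498 → total 733.
  Any other capacity-feasible assignment to {F2, F3} ships for at least 235.
Compare {F1, F3}: its best feasible assignment gives total 832.
Compare {F1, F2, F3}: its best feasible assignment gives total 1008.
Every other set of open sites that can feasibly serve all demand totals ≥ 832 even under its best assignment. Minimum: 733.

733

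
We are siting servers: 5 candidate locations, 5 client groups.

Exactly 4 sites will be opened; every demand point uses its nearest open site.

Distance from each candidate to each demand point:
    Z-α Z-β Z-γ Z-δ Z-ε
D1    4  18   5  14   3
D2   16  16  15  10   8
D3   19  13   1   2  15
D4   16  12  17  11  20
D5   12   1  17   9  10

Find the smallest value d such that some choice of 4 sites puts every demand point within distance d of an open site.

Open {D1, D2, D3, D5}.
  Farthest demand point is Z-α at distance 4 (to D1); all others are ≤ 4.
With {D1, D3, D4, D5} the worst case is 4.
With {D1, D2, D4, D5} the worst case is 9.
No size-4 selection achieves below 4.

4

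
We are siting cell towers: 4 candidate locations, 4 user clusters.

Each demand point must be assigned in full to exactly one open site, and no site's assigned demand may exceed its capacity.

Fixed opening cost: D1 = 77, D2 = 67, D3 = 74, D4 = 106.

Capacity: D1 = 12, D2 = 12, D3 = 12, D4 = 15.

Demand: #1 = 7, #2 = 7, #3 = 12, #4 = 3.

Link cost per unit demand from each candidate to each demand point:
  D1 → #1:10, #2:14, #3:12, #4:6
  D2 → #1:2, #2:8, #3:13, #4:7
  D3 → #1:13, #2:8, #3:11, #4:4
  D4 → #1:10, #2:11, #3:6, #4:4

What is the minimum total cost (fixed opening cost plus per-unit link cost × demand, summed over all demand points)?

Open {D2, D3, D4}; cheapest assignment that respects the capacities:
  D2 (cap 12, load 7): #1 — cost 7×2 = 14
  D3 (cap 12, load 10): #2, #4 — cost 7×8 + 3×4 = 68
  D4 (cap 15, load 12): #3 — cost 12×6 = 72
  Shipping 154, fixed 247 → total 401.
  Any other capacity-feasible assignment to {D2, D3, D4} ships for at least 154.
Compare {D1, D2, D3}: its best feasible assignment gives total 444.
Compare {D1, D2, D4}: its best feasible assignment gives total 446.
Every other set of open sites that can feasibly serve all demand totals ≥ 444 even under its best assignment. Minimum: 401.

401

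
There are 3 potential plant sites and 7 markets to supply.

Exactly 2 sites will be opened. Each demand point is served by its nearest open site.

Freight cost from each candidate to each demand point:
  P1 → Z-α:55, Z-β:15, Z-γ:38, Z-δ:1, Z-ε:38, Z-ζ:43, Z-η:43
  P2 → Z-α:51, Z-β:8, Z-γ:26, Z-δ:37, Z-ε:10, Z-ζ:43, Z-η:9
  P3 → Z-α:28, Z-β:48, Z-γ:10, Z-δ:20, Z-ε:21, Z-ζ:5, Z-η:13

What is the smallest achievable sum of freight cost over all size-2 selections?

90

Open {P2, P3}.
  Z-α→P3 28, Z-β→P2 8, Z-γ→P3 10, Z-δ→P3 20, Z-ε→P2 10, Z-ζ→P3 5, Z-η→P2 9  ⇒ total 90.
Compare {P1, P3}: total 93.
Compare {P1, P2}: total 148.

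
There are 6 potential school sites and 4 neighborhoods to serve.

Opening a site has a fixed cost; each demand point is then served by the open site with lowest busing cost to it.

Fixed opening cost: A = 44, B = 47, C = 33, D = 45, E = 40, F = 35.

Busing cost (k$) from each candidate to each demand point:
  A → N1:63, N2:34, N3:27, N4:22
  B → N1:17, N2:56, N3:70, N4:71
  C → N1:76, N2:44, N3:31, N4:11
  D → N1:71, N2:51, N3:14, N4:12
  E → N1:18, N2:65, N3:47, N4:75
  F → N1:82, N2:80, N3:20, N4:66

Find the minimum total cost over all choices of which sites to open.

Open {C, E}: assign each demand point to its cheapest open site.
  N1→E 18, N2→C 44, N3→C 31, N4→C 11
  busing cost 104, fixed 73 → total 177.
Compare {D, E}: busing cost 95 + fixed 85 = 180.
Compare {B, C}: busing cost 103 + fixed 80 = 183.
Compare {A, E}: busing cost 101 + fixed 84 = 185.
All other subsets cost ≥ 180. Minimum total cost: 177.

177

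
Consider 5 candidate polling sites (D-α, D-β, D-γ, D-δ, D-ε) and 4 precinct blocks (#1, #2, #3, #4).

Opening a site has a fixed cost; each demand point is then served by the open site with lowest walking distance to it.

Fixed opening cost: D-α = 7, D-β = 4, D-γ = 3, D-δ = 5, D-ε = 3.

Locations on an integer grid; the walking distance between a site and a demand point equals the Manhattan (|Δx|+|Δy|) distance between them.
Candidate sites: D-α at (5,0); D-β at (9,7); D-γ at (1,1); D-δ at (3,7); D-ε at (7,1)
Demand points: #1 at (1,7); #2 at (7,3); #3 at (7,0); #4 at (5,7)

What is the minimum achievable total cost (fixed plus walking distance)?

15

Open {D-δ, D-ε}: assign each demand point to its cheapest open site.
  #1→D-δ 2, #2→D-ε 2, #3→D-ε 1, #4→D-δ 2
  walking distance 7, fixed 8 → total 15.
Compare {D-γ, D-δ, D-ε}: walking distance 7 + fixed 11 = 18.
Compare {D-β, D-δ, D-ε}: walking distance 7 + fixed 12 = 19.
Compare {D-β, D-ε}: walking distance 15 + fixed 7 = 22.
All other subsets cost ≥ 18. Minimum total cost: 15.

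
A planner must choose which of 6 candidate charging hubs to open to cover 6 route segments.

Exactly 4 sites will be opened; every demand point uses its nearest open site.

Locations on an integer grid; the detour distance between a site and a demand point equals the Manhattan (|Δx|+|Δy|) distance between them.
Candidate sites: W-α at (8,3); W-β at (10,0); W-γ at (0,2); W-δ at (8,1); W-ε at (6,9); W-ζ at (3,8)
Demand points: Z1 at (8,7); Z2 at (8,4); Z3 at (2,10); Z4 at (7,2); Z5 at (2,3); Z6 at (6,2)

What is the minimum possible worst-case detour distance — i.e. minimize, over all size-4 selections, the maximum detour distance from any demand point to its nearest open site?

4

Open {W-α, W-β, W-γ, W-ζ}.
  Farthest demand point is Z1 at detour distance 4 (to W-α); all others are ≤ 4.
With {W-α, W-γ, W-δ, W-ζ} the worst case is 4.
With {W-α, W-γ, W-ε, W-ζ} the worst case is 4.
No size-4 selection achieves below 4.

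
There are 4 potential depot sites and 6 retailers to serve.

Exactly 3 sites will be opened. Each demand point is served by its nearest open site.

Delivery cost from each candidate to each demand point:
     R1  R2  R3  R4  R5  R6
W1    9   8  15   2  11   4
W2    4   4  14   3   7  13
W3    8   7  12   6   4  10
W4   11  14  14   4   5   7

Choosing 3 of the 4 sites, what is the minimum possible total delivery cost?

Open {W1, W2, W3}.
  R1→W2 4, R2→W2 4, R3→W3 12, R4→W1 2, R5→W3 4, R6→W1 4  ⇒ total 30.
Compare {W1, W2, W4}: total 33.
Compare {W2, W3, W4}: total 34.
No size-3 selection does better; minimum is 30.

30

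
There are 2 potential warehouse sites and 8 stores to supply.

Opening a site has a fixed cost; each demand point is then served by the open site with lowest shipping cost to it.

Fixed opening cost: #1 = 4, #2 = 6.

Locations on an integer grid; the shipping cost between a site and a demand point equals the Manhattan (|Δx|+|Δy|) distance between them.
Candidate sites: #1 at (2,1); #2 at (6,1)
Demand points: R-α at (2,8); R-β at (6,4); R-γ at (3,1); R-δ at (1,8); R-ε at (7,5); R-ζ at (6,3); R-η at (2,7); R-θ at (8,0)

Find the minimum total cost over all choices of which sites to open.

45

Open {#1, #2}: assign each demand point to its cheapest open site.
  R-α→#1 7, R-β→#2 3, R-γ→#1 1, R-δ→#1 8, R-ε→#2 5, R-ζ→#2 2, R-η→#1 6, R-θ→#2 3
  shipping cost 35, fixed 10 → total 45.
Compare {#1}: shipping cost 51 + fixed 4 = 55.
Compare {#2}: shipping cost 49 + fixed 6 = 55.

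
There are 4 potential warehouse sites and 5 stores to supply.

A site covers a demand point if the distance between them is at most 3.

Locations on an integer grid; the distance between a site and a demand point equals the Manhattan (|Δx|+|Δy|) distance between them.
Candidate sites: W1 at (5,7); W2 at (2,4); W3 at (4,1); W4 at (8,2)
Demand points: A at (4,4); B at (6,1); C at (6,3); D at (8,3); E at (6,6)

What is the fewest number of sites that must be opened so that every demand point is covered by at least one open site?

3

Coverage sets (demand points within 3 of each site):
  W1: {E}
  W2: {A}
  W3: {A, B}
  W4: {B, C, D}
No 2 sites suffice: every size-2 union leaves at least one demand point uncovered.
But {W1, W2, W4} covers everything, so the minimum is 3.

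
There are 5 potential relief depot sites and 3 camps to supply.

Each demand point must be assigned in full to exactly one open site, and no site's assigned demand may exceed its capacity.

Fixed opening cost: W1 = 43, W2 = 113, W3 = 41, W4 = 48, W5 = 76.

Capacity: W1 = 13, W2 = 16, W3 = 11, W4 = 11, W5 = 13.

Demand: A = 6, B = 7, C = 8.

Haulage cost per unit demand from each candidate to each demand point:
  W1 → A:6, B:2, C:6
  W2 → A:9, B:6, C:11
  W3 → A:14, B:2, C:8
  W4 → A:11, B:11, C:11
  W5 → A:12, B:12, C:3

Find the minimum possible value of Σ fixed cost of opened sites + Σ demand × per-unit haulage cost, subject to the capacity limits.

Open {W1, W5}; cheapest assignment that respects the capacities:
  W1 (cap 13, load 13): A, B — cost 6×6 + 7×2 = 50
  W5 (cap 13, load 8): C — cost 8×3 = 24
  Shipping 74, fixed 119 → total 193.
  Any other capacity-feasible assignment to {W1, W5} ships for at least 74.
Compare {W1, W3}: its best feasible assignment gives total 198.
Compare {W1, W4}: its best feasible assignment gives total 229.
Every other set of open sites that can feasibly serve all demand totals ≥ 198 even under its best assignment. Minimum: 193.

193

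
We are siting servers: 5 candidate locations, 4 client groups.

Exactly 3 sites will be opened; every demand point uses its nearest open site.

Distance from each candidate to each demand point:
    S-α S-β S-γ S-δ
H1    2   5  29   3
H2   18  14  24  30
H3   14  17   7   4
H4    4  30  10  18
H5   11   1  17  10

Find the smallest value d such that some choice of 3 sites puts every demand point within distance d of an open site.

Open {H1, H2, H3}.
  Farthest demand point is S-γ at distance 7 (to H3); all others are ≤ 7.
With {H1, H3, H4} the worst case is 7.
With {H1, H3, H5} the worst case is 7.
No size-3 selection achieves below 7.

7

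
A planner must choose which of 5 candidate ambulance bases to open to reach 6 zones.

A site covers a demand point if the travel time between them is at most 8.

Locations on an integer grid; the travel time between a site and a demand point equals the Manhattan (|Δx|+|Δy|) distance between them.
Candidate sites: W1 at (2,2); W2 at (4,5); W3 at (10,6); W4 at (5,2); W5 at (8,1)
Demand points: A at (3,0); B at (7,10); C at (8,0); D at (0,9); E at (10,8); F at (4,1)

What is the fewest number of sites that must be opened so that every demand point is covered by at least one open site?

2

Coverage sets (demand points within 8 of each site):
  W1: {A, C, F}
  W2: {A, B, D, F}
  W3: {B, C, E}
  W4: {A, C, F}
  W5: {A, C, F}
No single site covers all 6 demand points.
But {W2, W3} covers everything, so the minimum is 2.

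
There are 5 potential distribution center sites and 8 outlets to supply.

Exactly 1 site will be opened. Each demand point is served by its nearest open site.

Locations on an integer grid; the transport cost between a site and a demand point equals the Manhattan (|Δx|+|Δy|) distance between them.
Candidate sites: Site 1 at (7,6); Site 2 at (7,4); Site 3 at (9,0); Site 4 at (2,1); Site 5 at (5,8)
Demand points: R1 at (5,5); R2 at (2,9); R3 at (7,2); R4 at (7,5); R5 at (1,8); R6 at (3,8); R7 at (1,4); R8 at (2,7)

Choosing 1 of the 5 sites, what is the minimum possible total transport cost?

38

Open {Site 5}.
  R1→Site 5 3, R2→Site 5 4, R3→Site 5 8, R4→Site 5 5, R5→Site 5 4, R6→Site 5 2, R7→Site 5 8, R8→Site 5 4  ⇒ total 38.
Compare {Site 1}: total 44.
Compare {Site 2}: total 48.
No size-1 selection does better; minimum is 38.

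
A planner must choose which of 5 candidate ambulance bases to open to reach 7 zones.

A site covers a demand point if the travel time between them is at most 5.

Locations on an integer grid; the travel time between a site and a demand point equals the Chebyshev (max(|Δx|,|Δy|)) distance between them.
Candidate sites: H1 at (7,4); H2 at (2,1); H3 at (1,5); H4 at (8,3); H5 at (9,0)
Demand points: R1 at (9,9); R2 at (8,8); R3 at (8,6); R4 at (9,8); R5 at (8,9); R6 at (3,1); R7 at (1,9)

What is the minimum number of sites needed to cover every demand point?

Coverage sets (demand points within 5 of each site):
  H1: {R1, R2, R3, R4, R5, R6}
  H2: {R6}
  H3: {R6, R7}
  H4: {R2, R3, R4, R6}
  H5: {}
No single site covers all 7 demand points.
But {H1, H3} covers everything, so the minimum is 2.

2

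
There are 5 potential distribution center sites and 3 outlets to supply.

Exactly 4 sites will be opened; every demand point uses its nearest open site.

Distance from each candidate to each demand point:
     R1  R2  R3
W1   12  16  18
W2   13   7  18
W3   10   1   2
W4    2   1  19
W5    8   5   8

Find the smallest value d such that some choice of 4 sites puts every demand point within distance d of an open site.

Open {W1, W2, W3, W4}.
  Farthest demand point is R1 at distance 2 (to W4); all others are ≤ 2.
With {W1, W3, W4, W5} the worst case is 2.
With {W2, W3, W4, W5} the worst case is 2.
No size-4 selection achieves below 2.

2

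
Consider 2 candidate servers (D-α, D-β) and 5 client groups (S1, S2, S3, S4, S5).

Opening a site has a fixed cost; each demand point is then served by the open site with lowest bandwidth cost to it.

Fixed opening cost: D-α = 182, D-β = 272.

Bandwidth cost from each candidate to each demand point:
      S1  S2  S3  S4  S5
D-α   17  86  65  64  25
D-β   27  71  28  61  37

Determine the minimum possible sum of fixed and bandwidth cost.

Open {D-α}: assign each demand point to its cheapest open site.
  S1→D-α 17, S2→D-α 86, S3→D-α 65, S4→D-α 64, S5→D-α 25
  bandwidth cost 257, fixed 182 → total 439.
Compare {D-β}: bandwidth cost 224 + fixed 272 = 496.
Compare {D-α, D-β}: bandwidth cost 202 + fixed 454 = 656.

439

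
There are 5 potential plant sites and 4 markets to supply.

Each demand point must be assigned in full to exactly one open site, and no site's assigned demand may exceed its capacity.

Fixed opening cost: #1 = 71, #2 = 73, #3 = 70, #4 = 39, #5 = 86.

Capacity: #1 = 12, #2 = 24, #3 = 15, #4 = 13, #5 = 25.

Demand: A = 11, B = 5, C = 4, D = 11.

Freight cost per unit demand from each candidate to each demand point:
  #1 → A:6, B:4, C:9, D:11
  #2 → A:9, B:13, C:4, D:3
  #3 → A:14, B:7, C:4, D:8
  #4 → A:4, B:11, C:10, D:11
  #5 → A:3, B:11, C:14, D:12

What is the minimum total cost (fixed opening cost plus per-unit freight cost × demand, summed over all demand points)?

270

Open {#2, #4}; cheapest assignment that respects the capacities:
  #2 (cap 24, load 20): B, C, D — cost 5×13 + 4×4 + 11×3 = 114
  #4 (cap 13, load 11): A — cost 11×4 = 44
  Shipping 158, fixed 112 → total 270.
  Any other capacity-feasible assignment to {#2, #4} ships for at least 158.
Compare {#2, #5}: its best feasible assignment gives total 296.
Compare {#1, #2, #4}: its best feasible assignment gives total 296.
Every other set of open sites that can feasibly serve all demand totals ≥ 296 even under its best assignment. Minimum: 270.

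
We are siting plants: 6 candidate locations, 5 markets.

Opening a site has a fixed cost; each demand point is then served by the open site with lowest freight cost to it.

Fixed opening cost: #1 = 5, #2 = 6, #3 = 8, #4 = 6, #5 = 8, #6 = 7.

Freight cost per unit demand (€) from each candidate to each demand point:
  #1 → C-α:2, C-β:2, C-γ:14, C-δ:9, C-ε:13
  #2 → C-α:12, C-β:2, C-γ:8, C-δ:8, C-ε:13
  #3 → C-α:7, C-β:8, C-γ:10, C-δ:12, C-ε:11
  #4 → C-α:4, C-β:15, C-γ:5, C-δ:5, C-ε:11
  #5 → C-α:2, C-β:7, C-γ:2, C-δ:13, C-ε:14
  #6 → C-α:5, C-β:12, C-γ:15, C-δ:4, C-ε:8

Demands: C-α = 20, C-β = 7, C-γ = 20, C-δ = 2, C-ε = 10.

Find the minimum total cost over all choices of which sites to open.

Open {#1, #5, #6}: assign each demand point to its cheapest open site.
  C-α→#1 20×2=40, C-β→#1 7×2=14, C-γ→#5 20×2=40, C-δ→#6 2×4=8, C-ε→#6 10×8=80
  freight cost 182, fixed 20 → total 202.
Compare {#2, #5, #6}: freight cost 182 + fixed 21 = 203.
Compare {#1, #2, #5, #6}: freight cost 182 + fixed 26 = 208.
Compare {#1, #4, #5, #6}: freight cost 182 + fixed 26 = 208.
All other subsets cost ≥ 203. Minimum total cost: 202.

202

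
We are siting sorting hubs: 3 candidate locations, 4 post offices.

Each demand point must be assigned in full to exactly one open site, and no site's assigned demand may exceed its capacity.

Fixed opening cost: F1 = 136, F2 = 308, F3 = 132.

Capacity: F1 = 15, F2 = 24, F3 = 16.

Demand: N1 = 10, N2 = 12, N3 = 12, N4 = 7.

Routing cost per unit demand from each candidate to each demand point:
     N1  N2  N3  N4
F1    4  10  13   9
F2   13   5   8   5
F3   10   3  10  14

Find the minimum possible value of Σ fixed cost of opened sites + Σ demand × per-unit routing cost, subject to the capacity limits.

Open {F1, F2, F3}; cheapest assignment that respects the capacities:
  F1 (cap 15, load 10): N1 — cost 10×4 = 40
  F2 (cap 24, load 19): N3, N4 — cost 12×8 + 7×5 = 131
  F3 (cap 16, load 12): N2 — cost 12×3 = 36
  Shipping 207, fixed 576 → total 783.
  Any other capacity-feasible assignment to {F1, F2, F3} ships for at least 207.
Total demand is 41 and no other set of sites has combined capacity ≥ 41, so {F1, F2, F3} is the only feasible choice of open sites. Minimum: 783.

783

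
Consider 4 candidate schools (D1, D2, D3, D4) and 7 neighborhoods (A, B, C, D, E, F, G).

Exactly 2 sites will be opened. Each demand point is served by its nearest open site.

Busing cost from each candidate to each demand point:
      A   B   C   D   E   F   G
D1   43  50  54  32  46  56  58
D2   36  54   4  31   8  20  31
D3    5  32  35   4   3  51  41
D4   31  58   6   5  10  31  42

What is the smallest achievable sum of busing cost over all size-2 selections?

Open {D2, D3}.
  A→D3 5, B→D3 32, C→D2 4, D→D3 4, E→D3 3, F→D2 20, G→D2 31  ⇒ total 99.
Compare {D3, D4}: total 122.
Compare {D2, D4}: total 153.
No size-2 selection does better; minimum is 99.

99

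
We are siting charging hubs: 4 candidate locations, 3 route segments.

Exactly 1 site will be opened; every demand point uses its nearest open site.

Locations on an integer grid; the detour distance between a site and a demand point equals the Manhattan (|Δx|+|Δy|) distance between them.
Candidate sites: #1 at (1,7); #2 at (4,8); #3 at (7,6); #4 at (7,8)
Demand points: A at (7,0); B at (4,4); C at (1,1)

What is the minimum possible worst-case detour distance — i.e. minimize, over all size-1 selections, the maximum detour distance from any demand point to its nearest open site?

11

Open {#2}.
  Farthest demand point is A at detour distance 11 (to #2); all others are ≤ 11.
With {#3} the worst case is 11.
With {#1} the worst case is 13.
No size-1 selection achieves below 11.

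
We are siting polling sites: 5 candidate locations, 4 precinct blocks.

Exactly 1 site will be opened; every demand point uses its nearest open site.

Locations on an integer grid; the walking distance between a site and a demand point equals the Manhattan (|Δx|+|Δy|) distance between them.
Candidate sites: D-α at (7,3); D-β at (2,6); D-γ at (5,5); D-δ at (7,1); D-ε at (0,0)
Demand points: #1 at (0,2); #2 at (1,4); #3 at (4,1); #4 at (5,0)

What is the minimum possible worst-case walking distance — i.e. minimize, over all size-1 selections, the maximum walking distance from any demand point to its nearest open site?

5

Open {D-ε}.
  Farthest demand point is #2 at walking distance 5 (to D-ε); all others are ≤ 5.
With {D-α} the worst case is 8.
With {D-γ} the worst case is 8.
No size-1 selection achieves below 5.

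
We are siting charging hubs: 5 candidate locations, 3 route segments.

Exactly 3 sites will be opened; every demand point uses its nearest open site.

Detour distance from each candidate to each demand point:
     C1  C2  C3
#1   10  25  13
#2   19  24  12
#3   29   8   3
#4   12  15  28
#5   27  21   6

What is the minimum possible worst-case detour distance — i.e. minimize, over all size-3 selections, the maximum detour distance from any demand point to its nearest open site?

Open {#1, #2, #3}.
  Farthest demand point is C1 at detour distance 10 (to #1); all others are ≤ 10.
With {#1, #3, #4} the worst case is 10.
With {#1, #3, #5} the worst case is 10.
No size-3 selection achieves below 10.

10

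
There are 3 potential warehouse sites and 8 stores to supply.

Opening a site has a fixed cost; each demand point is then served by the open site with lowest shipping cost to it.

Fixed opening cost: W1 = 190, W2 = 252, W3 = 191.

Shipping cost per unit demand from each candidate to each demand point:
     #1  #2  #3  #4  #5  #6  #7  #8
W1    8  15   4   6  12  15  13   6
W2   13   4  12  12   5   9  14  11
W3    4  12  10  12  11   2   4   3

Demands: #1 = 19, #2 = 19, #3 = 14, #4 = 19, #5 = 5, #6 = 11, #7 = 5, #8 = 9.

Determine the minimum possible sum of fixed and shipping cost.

979

Open {W1, W3}: assign each demand point to its cheapest open site.
  #1→W3 19×4=76, #2→W3 19×12=228, #3→W1 14×4=56, #4→W1 19×6=114, #5→W3 5×11=55, #6→W3 11×2=22, #7→W3 5×4=20, #8→W3 9×3=27
  shipping cost 598, fixed 381 → total 979.
Compare {W3}: shipping cost 796 + fixed 191 = 987.
Compare {W1, W2, W3}: shipping cost 416 + fixed 633 = 1049.
Compare {W2, W3}: shipping cost 614 + fixed 443 = 1057.
All other subsets cost ≥ 987. Minimum total cost: 979.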